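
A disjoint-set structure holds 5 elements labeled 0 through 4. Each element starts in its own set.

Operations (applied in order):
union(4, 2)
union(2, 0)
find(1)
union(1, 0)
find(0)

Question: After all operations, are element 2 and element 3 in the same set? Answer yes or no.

Answer: no

Derivation:
Step 1: union(4, 2) -> merged; set of 4 now {2, 4}
Step 2: union(2, 0) -> merged; set of 2 now {0, 2, 4}
Step 3: find(1) -> no change; set of 1 is {1}
Step 4: union(1, 0) -> merged; set of 1 now {0, 1, 2, 4}
Step 5: find(0) -> no change; set of 0 is {0, 1, 2, 4}
Set of 2: {0, 1, 2, 4}; 3 is not a member.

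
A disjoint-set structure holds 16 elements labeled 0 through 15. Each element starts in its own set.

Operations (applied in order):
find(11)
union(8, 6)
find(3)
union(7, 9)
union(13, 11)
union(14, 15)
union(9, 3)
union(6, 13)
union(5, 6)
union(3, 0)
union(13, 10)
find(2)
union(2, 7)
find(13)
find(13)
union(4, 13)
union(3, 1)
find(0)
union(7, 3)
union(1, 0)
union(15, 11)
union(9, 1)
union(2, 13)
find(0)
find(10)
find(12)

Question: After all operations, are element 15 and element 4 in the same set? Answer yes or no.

Answer: yes

Derivation:
Step 1: find(11) -> no change; set of 11 is {11}
Step 2: union(8, 6) -> merged; set of 8 now {6, 8}
Step 3: find(3) -> no change; set of 3 is {3}
Step 4: union(7, 9) -> merged; set of 7 now {7, 9}
Step 5: union(13, 11) -> merged; set of 13 now {11, 13}
Step 6: union(14, 15) -> merged; set of 14 now {14, 15}
Step 7: union(9, 3) -> merged; set of 9 now {3, 7, 9}
Step 8: union(6, 13) -> merged; set of 6 now {6, 8, 11, 13}
Step 9: union(5, 6) -> merged; set of 5 now {5, 6, 8, 11, 13}
Step 10: union(3, 0) -> merged; set of 3 now {0, 3, 7, 9}
Step 11: union(13, 10) -> merged; set of 13 now {5, 6, 8, 10, 11, 13}
Step 12: find(2) -> no change; set of 2 is {2}
Step 13: union(2, 7) -> merged; set of 2 now {0, 2, 3, 7, 9}
Step 14: find(13) -> no change; set of 13 is {5, 6, 8, 10, 11, 13}
Step 15: find(13) -> no change; set of 13 is {5, 6, 8, 10, 11, 13}
Step 16: union(4, 13) -> merged; set of 4 now {4, 5, 6, 8, 10, 11, 13}
Step 17: union(3, 1) -> merged; set of 3 now {0, 1, 2, 3, 7, 9}
Step 18: find(0) -> no change; set of 0 is {0, 1, 2, 3, 7, 9}
Step 19: union(7, 3) -> already same set; set of 7 now {0, 1, 2, 3, 7, 9}
Step 20: union(1, 0) -> already same set; set of 1 now {0, 1, 2, 3, 7, 9}
Step 21: union(15, 11) -> merged; set of 15 now {4, 5, 6, 8, 10, 11, 13, 14, 15}
Step 22: union(9, 1) -> already same set; set of 9 now {0, 1, 2, 3, 7, 9}
Step 23: union(2, 13) -> merged; set of 2 now {0, 1, 2, 3, 4, 5, 6, 7, 8, 9, 10, 11, 13, 14, 15}
Step 24: find(0) -> no change; set of 0 is {0, 1, 2, 3, 4, 5, 6, 7, 8, 9, 10, 11, 13, 14, 15}
Step 25: find(10) -> no change; set of 10 is {0, 1, 2, 3, 4, 5, 6, 7, 8, 9, 10, 11, 13, 14, 15}
Step 26: find(12) -> no change; set of 12 is {12}
Set of 15: {0, 1, 2, 3, 4, 5, 6, 7, 8, 9, 10, 11, 13, 14, 15}; 4 is a member.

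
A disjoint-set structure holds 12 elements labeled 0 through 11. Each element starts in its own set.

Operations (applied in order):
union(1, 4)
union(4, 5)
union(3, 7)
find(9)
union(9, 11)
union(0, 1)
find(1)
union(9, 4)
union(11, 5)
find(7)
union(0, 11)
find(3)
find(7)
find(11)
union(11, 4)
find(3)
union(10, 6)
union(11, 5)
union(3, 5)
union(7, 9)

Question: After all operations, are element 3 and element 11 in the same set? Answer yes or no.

Answer: yes

Derivation:
Step 1: union(1, 4) -> merged; set of 1 now {1, 4}
Step 2: union(4, 5) -> merged; set of 4 now {1, 4, 5}
Step 3: union(3, 7) -> merged; set of 3 now {3, 7}
Step 4: find(9) -> no change; set of 9 is {9}
Step 5: union(9, 11) -> merged; set of 9 now {9, 11}
Step 6: union(0, 1) -> merged; set of 0 now {0, 1, 4, 5}
Step 7: find(1) -> no change; set of 1 is {0, 1, 4, 5}
Step 8: union(9, 4) -> merged; set of 9 now {0, 1, 4, 5, 9, 11}
Step 9: union(11, 5) -> already same set; set of 11 now {0, 1, 4, 5, 9, 11}
Step 10: find(7) -> no change; set of 7 is {3, 7}
Step 11: union(0, 11) -> already same set; set of 0 now {0, 1, 4, 5, 9, 11}
Step 12: find(3) -> no change; set of 3 is {3, 7}
Step 13: find(7) -> no change; set of 7 is {3, 7}
Step 14: find(11) -> no change; set of 11 is {0, 1, 4, 5, 9, 11}
Step 15: union(11, 4) -> already same set; set of 11 now {0, 1, 4, 5, 9, 11}
Step 16: find(3) -> no change; set of 3 is {3, 7}
Step 17: union(10, 6) -> merged; set of 10 now {6, 10}
Step 18: union(11, 5) -> already same set; set of 11 now {0, 1, 4, 5, 9, 11}
Step 19: union(3, 5) -> merged; set of 3 now {0, 1, 3, 4, 5, 7, 9, 11}
Step 20: union(7, 9) -> already same set; set of 7 now {0, 1, 3, 4, 5, 7, 9, 11}
Set of 3: {0, 1, 3, 4, 5, 7, 9, 11}; 11 is a member.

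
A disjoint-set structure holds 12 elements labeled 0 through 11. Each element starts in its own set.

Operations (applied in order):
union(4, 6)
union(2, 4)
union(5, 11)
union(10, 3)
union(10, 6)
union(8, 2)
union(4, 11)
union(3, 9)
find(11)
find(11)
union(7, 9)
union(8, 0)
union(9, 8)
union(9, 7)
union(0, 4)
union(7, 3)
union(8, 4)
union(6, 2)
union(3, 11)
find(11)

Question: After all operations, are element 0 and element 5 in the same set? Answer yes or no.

Answer: yes

Derivation:
Step 1: union(4, 6) -> merged; set of 4 now {4, 6}
Step 2: union(2, 4) -> merged; set of 2 now {2, 4, 6}
Step 3: union(5, 11) -> merged; set of 5 now {5, 11}
Step 4: union(10, 3) -> merged; set of 10 now {3, 10}
Step 5: union(10, 6) -> merged; set of 10 now {2, 3, 4, 6, 10}
Step 6: union(8, 2) -> merged; set of 8 now {2, 3, 4, 6, 8, 10}
Step 7: union(4, 11) -> merged; set of 4 now {2, 3, 4, 5, 6, 8, 10, 11}
Step 8: union(3, 9) -> merged; set of 3 now {2, 3, 4, 5, 6, 8, 9, 10, 11}
Step 9: find(11) -> no change; set of 11 is {2, 3, 4, 5, 6, 8, 9, 10, 11}
Step 10: find(11) -> no change; set of 11 is {2, 3, 4, 5, 6, 8, 9, 10, 11}
Step 11: union(7, 9) -> merged; set of 7 now {2, 3, 4, 5, 6, 7, 8, 9, 10, 11}
Step 12: union(8, 0) -> merged; set of 8 now {0, 2, 3, 4, 5, 6, 7, 8, 9, 10, 11}
Step 13: union(9, 8) -> already same set; set of 9 now {0, 2, 3, 4, 5, 6, 7, 8, 9, 10, 11}
Step 14: union(9, 7) -> already same set; set of 9 now {0, 2, 3, 4, 5, 6, 7, 8, 9, 10, 11}
Step 15: union(0, 4) -> already same set; set of 0 now {0, 2, 3, 4, 5, 6, 7, 8, 9, 10, 11}
Step 16: union(7, 3) -> already same set; set of 7 now {0, 2, 3, 4, 5, 6, 7, 8, 9, 10, 11}
Step 17: union(8, 4) -> already same set; set of 8 now {0, 2, 3, 4, 5, 6, 7, 8, 9, 10, 11}
Step 18: union(6, 2) -> already same set; set of 6 now {0, 2, 3, 4, 5, 6, 7, 8, 9, 10, 11}
Step 19: union(3, 11) -> already same set; set of 3 now {0, 2, 3, 4, 5, 6, 7, 8, 9, 10, 11}
Step 20: find(11) -> no change; set of 11 is {0, 2, 3, 4, 5, 6, 7, 8, 9, 10, 11}
Set of 0: {0, 2, 3, 4, 5, 6, 7, 8, 9, 10, 11}; 5 is a member.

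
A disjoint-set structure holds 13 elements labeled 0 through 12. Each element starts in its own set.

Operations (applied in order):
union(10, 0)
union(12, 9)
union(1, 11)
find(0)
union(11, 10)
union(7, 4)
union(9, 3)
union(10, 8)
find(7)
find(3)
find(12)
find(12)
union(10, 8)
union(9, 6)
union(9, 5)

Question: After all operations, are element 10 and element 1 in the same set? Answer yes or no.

Answer: yes

Derivation:
Step 1: union(10, 0) -> merged; set of 10 now {0, 10}
Step 2: union(12, 9) -> merged; set of 12 now {9, 12}
Step 3: union(1, 11) -> merged; set of 1 now {1, 11}
Step 4: find(0) -> no change; set of 0 is {0, 10}
Step 5: union(11, 10) -> merged; set of 11 now {0, 1, 10, 11}
Step 6: union(7, 4) -> merged; set of 7 now {4, 7}
Step 7: union(9, 3) -> merged; set of 9 now {3, 9, 12}
Step 8: union(10, 8) -> merged; set of 10 now {0, 1, 8, 10, 11}
Step 9: find(7) -> no change; set of 7 is {4, 7}
Step 10: find(3) -> no change; set of 3 is {3, 9, 12}
Step 11: find(12) -> no change; set of 12 is {3, 9, 12}
Step 12: find(12) -> no change; set of 12 is {3, 9, 12}
Step 13: union(10, 8) -> already same set; set of 10 now {0, 1, 8, 10, 11}
Step 14: union(9, 6) -> merged; set of 9 now {3, 6, 9, 12}
Step 15: union(9, 5) -> merged; set of 9 now {3, 5, 6, 9, 12}
Set of 10: {0, 1, 8, 10, 11}; 1 is a member.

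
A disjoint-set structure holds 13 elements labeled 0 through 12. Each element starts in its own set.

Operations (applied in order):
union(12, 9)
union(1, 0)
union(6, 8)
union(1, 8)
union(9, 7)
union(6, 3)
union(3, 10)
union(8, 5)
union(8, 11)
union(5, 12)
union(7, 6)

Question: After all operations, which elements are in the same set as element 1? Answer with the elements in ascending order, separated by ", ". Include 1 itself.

Step 1: union(12, 9) -> merged; set of 12 now {9, 12}
Step 2: union(1, 0) -> merged; set of 1 now {0, 1}
Step 3: union(6, 8) -> merged; set of 6 now {6, 8}
Step 4: union(1, 8) -> merged; set of 1 now {0, 1, 6, 8}
Step 5: union(9, 7) -> merged; set of 9 now {7, 9, 12}
Step 6: union(6, 3) -> merged; set of 6 now {0, 1, 3, 6, 8}
Step 7: union(3, 10) -> merged; set of 3 now {0, 1, 3, 6, 8, 10}
Step 8: union(8, 5) -> merged; set of 8 now {0, 1, 3, 5, 6, 8, 10}
Step 9: union(8, 11) -> merged; set of 8 now {0, 1, 3, 5, 6, 8, 10, 11}
Step 10: union(5, 12) -> merged; set of 5 now {0, 1, 3, 5, 6, 7, 8, 9, 10, 11, 12}
Step 11: union(7, 6) -> already same set; set of 7 now {0, 1, 3, 5, 6, 7, 8, 9, 10, 11, 12}
Component of 1: {0, 1, 3, 5, 6, 7, 8, 9, 10, 11, 12}

Answer: 0, 1, 3, 5, 6, 7, 8, 9, 10, 11, 12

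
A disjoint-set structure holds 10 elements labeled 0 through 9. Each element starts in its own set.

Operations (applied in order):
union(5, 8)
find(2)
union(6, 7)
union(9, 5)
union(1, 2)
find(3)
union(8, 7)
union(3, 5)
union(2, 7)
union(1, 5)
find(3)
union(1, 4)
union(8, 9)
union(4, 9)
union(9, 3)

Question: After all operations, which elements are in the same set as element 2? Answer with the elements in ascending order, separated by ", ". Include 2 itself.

Step 1: union(5, 8) -> merged; set of 5 now {5, 8}
Step 2: find(2) -> no change; set of 2 is {2}
Step 3: union(6, 7) -> merged; set of 6 now {6, 7}
Step 4: union(9, 5) -> merged; set of 9 now {5, 8, 9}
Step 5: union(1, 2) -> merged; set of 1 now {1, 2}
Step 6: find(3) -> no change; set of 3 is {3}
Step 7: union(8, 7) -> merged; set of 8 now {5, 6, 7, 8, 9}
Step 8: union(3, 5) -> merged; set of 3 now {3, 5, 6, 7, 8, 9}
Step 9: union(2, 7) -> merged; set of 2 now {1, 2, 3, 5, 6, 7, 8, 9}
Step 10: union(1, 5) -> already same set; set of 1 now {1, 2, 3, 5, 6, 7, 8, 9}
Step 11: find(3) -> no change; set of 3 is {1, 2, 3, 5, 6, 7, 8, 9}
Step 12: union(1, 4) -> merged; set of 1 now {1, 2, 3, 4, 5, 6, 7, 8, 9}
Step 13: union(8, 9) -> already same set; set of 8 now {1, 2, 3, 4, 5, 6, 7, 8, 9}
Step 14: union(4, 9) -> already same set; set of 4 now {1, 2, 3, 4, 5, 6, 7, 8, 9}
Step 15: union(9, 3) -> already same set; set of 9 now {1, 2, 3, 4, 5, 6, 7, 8, 9}
Component of 2: {1, 2, 3, 4, 5, 6, 7, 8, 9}

Answer: 1, 2, 3, 4, 5, 6, 7, 8, 9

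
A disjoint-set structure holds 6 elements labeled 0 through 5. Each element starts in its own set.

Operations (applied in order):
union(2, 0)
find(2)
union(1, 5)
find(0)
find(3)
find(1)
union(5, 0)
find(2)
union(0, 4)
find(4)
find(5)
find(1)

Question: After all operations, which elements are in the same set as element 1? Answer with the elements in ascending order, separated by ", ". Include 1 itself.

Step 1: union(2, 0) -> merged; set of 2 now {0, 2}
Step 2: find(2) -> no change; set of 2 is {0, 2}
Step 3: union(1, 5) -> merged; set of 1 now {1, 5}
Step 4: find(0) -> no change; set of 0 is {0, 2}
Step 5: find(3) -> no change; set of 3 is {3}
Step 6: find(1) -> no change; set of 1 is {1, 5}
Step 7: union(5, 0) -> merged; set of 5 now {0, 1, 2, 5}
Step 8: find(2) -> no change; set of 2 is {0, 1, 2, 5}
Step 9: union(0, 4) -> merged; set of 0 now {0, 1, 2, 4, 5}
Step 10: find(4) -> no change; set of 4 is {0, 1, 2, 4, 5}
Step 11: find(5) -> no change; set of 5 is {0, 1, 2, 4, 5}
Step 12: find(1) -> no change; set of 1 is {0, 1, 2, 4, 5}
Component of 1: {0, 1, 2, 4, 5}

Answer: 0, 1, 2, 4, 5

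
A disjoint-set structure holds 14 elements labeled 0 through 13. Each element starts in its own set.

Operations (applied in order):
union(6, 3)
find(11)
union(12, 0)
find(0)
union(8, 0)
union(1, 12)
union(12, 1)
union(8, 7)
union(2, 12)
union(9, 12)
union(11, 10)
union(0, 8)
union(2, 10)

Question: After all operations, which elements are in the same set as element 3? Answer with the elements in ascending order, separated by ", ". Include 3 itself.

Step 1: union(6, 3) -> merged; set of 6 now {3, 6}
Step 2: find(11) -> no change; set of 11 is {11}
Step 3: union(12, 0) -> merged; set of 12 now {0, 12}
Step 4: find(0) -> no change; set of 0 is {0, 12}
Step 5: union(8, 0) -> merged; set of 8 now {0, 8, 12}
Step 6: union(1, 12) -> merged; set of 1 now {0, 1, 8, 12}
Step 7: union(12, 1) -> already same set; set of 12 now {0, 1, 8, 12}
Step 8: union(8, 7) -> merged; set of 8 now {0, 1, 7, 8, 12}
Step 9: union(2, 12) -> merged; set of 2 now {0, 1, 2, 7, 8, 12}
Step 10: union(9, 12) -> merged; set of 9 now {0, 1, 2, 7, 8, 9, 12}
Step 11: union(11, 10) -> merged; set of 11 now {10, 11}
Step 12: union(0, 8) -> already same set; set of 0 now {0, 1, 2, 7, 8, 9, 12}
Step 13: union(2, 10) -> merged; set of 2 now {0, 1, 2, 7, 8, 9, 10, 11, 12}
Component of 3: {3, 6}

Answer: 3, 6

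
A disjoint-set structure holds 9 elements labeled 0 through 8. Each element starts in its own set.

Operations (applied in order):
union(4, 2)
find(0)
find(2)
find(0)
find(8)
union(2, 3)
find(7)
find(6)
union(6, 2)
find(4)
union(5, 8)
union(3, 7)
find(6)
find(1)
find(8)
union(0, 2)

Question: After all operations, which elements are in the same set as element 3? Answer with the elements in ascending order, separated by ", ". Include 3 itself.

Answer: 0, 2, 3, 4, 6, 7

Derivation:
Step 1: union(4, 2) -> merged; set of 4 now {2, 4}
Step 2: find(0) -> no change; set of 0 is {0}
Step 3: find(2) -> no change; set of 2 is {2, 4}
Step 4: find(0) -> no change; set of 0 is {0}
Step 5: find(8) -> no change; set of 8 is {8}
Step 6: union(2, 3) -> merged; set of 2 now {2, 3, 4}
Step 7: find(7) -> no change; set of 7 is {7}
Step 8: find(6) -> no change; set of 6 is {6}
Step 9: union(6, 2) -> merged; set of 6 now {2, 3, 4, 6}
Step 10: find(4) -> no change; set of 4 is {2, 3, 4, 6}
Step 11: union(5, 8) -> merged; set of 5 now {5, 8}
Step 12: union(3, 7) -> merged; set of 3 now {2, 3, 4, 6, 7}
Step 13: find(6) -> no change; set of 6 is {2, 3, 4, 6, 7}
Step 14: find(1) -> no change; set of 1 is {1}
Step 15: find(8) -> no change; set of 8 is {5, 8}
Step 16: union(0, 2) -> merged; set of 0 now {0, 2, 3, 4, 6, 7}
Component of 3: {0, 2, 3, 4, 6, 7}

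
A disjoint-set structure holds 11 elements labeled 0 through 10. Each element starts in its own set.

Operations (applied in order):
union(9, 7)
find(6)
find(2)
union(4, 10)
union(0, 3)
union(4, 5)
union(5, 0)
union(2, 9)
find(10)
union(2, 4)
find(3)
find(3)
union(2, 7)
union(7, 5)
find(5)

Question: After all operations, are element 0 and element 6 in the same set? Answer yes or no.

Step 1: union(9, 7) -> merged; set of 9 now {7, 9}
Step 2: find(6) -> no change; set of 6 is {6}
Step 3: find(2) -> no change; set of 2 is {2}
Step 4: union(4, 10) -> merged; set of 4 now {4, 10}
Step 5: union(0, 3) -> merged; set of 0 now {0, 3}
Step 6: union(4, 5) -> merged; set of 4 now {4, 5, 10}
Step 7: union(5, 0) -> merged; set of 5 now {0, 3, 4, 5, 10}
Step 8: union(2, 9) -> merged; set of 2 now {2, 7, 9}
Step 9: find(10) -> no change; set of 10 is {0, 3, 4, 5, 10}
Step 10: union(2, 4) -> merged; set of 2 now {0, 2, 3, 4, 5, 7, 9, 10}
Step 11: find(3) -> no change; set of 3 is {0, 2, 3, 4, 5, 7, 9, 10}
Step 12: find(3) -> no change; set of 3 is {0, 2, 3, 4, 5, 7, 9, 10}
Step 13: union(2, 7) -> already same set; set of 2 now {0, 2, 3, 4, 5, 7, 9, 10}
Step 14: union(7, 5) -> already same set; set of 7 now {0, 2, 3, 4, 5, 7, 9, 10}
Step 15: find(5) -> no change; set of 5 is {0, 2, 3, 4, 5, 7, 9, 10}
Set of 0: {0, 2, 3, 4, 5, 7, 9, 10}; 6 is not a member.

Answer: no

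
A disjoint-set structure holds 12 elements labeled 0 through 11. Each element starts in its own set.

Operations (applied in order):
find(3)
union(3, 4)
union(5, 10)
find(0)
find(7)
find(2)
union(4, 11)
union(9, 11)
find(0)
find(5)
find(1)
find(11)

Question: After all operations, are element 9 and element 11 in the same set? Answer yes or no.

Answer: yes

Derivation:
Step 1: find(3) -> no change; set of 3 is {3}
Step 2: union(3, 4) -> merged; set of 3 now {3, 4}
Step 3: union(5, 10) -> merged; set of 5 now {5, 10}
Step 4: find(0) -> no change; set of 0 is {0}
Step 5: find(7) -> no change; set of 7 is {7}
Step 6: find(2) -> no change; set of 2 is {2}
Step 7: union(4, 11) -> merged; set of 4 now {3, 4, 11}
Step 8: union(9, 11) -> merged; set of 9 now {3, 4, 9, 11}
Step 9: find(0) -> no change; set of 0 is {0}
Step 10: find(5) -> no change; set of 5 is {5, 10}
Step 11: find(1) -> no change; set of 1 is {1}
Step 12: find(11) -> no change; set of 11 is {3, 4, 9, 11}
Set of 9: {3, 4, 9, 11}; 11 is a member.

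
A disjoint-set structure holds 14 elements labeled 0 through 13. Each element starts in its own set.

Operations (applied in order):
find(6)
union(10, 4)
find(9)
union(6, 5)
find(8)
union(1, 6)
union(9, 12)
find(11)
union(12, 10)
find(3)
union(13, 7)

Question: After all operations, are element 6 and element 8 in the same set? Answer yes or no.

Answer: no

Derivation:
Step 1: find(6) -> no change; set of 6 is {6}
Step 2: union(10, 4) -> merged; set of 10 now {4, 10}
Step 3: find(9) -> no change; set of 9 is {9}
Step 4: union(6, 5) -> merged; set of 6 now {5, 6}
Step 5: find(8) -> no change; set of 8 is {8}
Step 6: union(1, 6) -> merged; set of 1 now {1, 5, 6}
Step 7: union(9, 12) -> merged; set of 9 now {9, 12}
Step 8: find(11) -> no change; set of 11 is {11}
Step 9: union(12, 10) -> merged; set of 12 now {4, 9, 10, 12}
Step 10: find(3) -> no change; set of 3 is {3}
Step 11: union(13, 7) -> merged; set of 13 now {7, 13}
Set of 6: {1, 5, 6}; 8 is not a member.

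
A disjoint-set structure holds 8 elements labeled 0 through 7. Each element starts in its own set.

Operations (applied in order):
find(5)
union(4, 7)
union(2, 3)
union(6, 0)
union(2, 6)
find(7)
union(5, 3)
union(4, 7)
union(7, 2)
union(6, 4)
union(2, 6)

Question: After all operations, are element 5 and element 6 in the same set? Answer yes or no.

Step 1: find(5) -> no change; set of 5 is {5}
Step 2: union(4, 7) -> merged; set of 4 now {4, 7}
Step 3: union(2, 3) -> merged; set of 2 now {2, 3}
Step 4: union(6, 0) -> merged; set of 6 now {0, 6}
Step 5: union(2, 6) -> merged; set of 2 now {0, 2, 3, 6}
Step 6: find(7) -> no change; set of 7 is {4, 7}
Step 7: union(5, 3) -> merged; set of 5 now {0, 2, 3, 5, 6}
Step 8: union(4, 7) -> already same set; set of 4 now {4, 7}
Step 9: union(7, 2) -> merged; set of 7 now {0, 2, 3, 4, 5, 6, 7}
Step 10: union(6, 4) -> already same set; set of 6 now {0, 2, 3, 4, 5, 6, 7}
Step 11: union(2, 6) -> already same set; set of 2 now {0, 2, 3, 4, 5, 6, 7}
Set of 5: {0, 2, 3, 4, 5, 6, 7}; 6 is a member.

Answer: yes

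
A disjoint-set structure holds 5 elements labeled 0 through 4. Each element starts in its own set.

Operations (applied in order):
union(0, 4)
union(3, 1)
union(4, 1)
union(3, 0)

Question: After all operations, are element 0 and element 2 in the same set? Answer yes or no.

Step 1: union(0, 4) -> merged; set of 0 now {0, 4}
Step 2: union(3, 1) -> merged; set of 3 now {1, 3}
Step 3: union(4, 1) -> merged; set of 4 now {0, 1, 3, 4}
Step 4: union(3, 0) -> already same set; set of 3 now {0, 1, 3, 4}
Set of 0: {0, 1, 3, 4}; 2 is not a member.

Answer: no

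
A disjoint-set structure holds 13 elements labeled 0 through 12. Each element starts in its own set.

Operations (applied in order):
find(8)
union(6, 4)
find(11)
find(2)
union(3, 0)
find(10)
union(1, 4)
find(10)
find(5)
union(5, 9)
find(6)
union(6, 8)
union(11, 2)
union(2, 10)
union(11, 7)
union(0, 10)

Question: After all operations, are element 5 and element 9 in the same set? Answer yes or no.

Step 1: find(8) -> no change; set of 8 is {8}
Step 2: union(6, 4) -> merged; set of 6 now {4, 6}
Step 3: find(11) -> no change; set of 11 is {11}
Step 4: find(2) -> no change; set of 2 is {2}
Step 5: union(3, 0) -> merged; set of 3 now {0, 3}
Step 6: find(10) -> no change; set of 10 is {10}
Step 7: union(1, 4) -> merged; set of 1 now {1, 4, 6}
Step 8: find(10) -> no change; set of 10 is {10}
Step 9: find(5) -> no change; set of 5 is {5}
Step 10: union(5, 9) -> merged; set of 5 now {5, 9}
Step 11: find(6) -> no change; set of 6 is {1, 4, 6}
Step 12: union(6, 8) -> merged; set of 6 now {1, 4, 6, 8}
Step 13: union(11, 2) -> merged; set of 11 now {2, 11}
Step 14: union(2, 10) -> merged; set of 2 now {2, 10, 11}
Step 15: union(11, 7) -> merged; set of 11 now {2, 7, 10, 11}
Step 16: union(0, 10) -> merged; set of 0 now {0, 2, 3, 7, 10, 11}
Set of 5: {5, 9}; 9 is a member.

Answer: yes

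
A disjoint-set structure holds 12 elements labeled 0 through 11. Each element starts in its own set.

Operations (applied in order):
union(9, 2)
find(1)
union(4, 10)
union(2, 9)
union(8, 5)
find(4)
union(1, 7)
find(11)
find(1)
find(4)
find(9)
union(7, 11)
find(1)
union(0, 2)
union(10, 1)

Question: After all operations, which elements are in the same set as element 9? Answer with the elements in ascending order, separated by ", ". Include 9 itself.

Answer: 0, 2, 9

Derivation:
Step 1: union(9, 2) -> merged; set of 9 now {2, 9}
Step 2: find(1) -> no change; set of 1 is {1}
Step 3: union(4, 10) -> merged; set of 4 now {4, 10}
Step 4: union(2, 9) -> already same set; set of 2 now {2, 9}
Step 5: union(8, 5) -> merged; set of 8 now {5, 8}
Step 6: find(4) -> no change; set of 4 is {4, 10}
Step 7: union(1, 7) -> merged; set of 1 now {1, 7}
Step 8: find(11) -> no change; set of 11 is {11}
Step 9: find(1) -> no change; set of 1 is {1, 7}
Step 10: find(4) -> no change; set of 4 is {4, 10}
Step 11: find(9) -> no change; set of 9 is {2, 9}
Step 12: union(7, 11) -> merged; set of 7 now {1, 7, 11}
Step 13: find(1) -> no change; set of 1 is {1, 7, 11}
Step 14: union(0, 2) -> merged; set of 0 now {0, 2, 9}
Step 15: union(10, 1) -> merged; set of 10 now {1, 4, 7, 10, 11}
Component of 9: {0, 2, 9}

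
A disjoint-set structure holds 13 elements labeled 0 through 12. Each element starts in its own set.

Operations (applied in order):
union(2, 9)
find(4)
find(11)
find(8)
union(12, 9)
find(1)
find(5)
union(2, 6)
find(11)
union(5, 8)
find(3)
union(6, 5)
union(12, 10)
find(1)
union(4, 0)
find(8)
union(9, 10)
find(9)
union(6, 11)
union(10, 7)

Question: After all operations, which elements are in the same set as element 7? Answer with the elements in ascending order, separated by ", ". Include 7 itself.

Answer: 2, 5, 6, 7, 8, 9, 10, 11, 12

Derivation:
Step 1: union(2, 9) -> merged; set of 2 now {2, 9}
Step 2: find(4) -> no change; set of 4 is {4}
Step 3: find(11) -> no change; set of 11 is {11}
Step 4: find(8) -> no change; set of 8 is {8}
Step 5: union(12, 9) -> merged; set of 12 now {2, 9, 12}
Step 6: find(1) -> no change; set of 1 is {1}
Step 7: find(5) -> no change; set of 5 is {5}
Step 8: union(2, 6) -> merged; set of 2 now {2, 6, 9, 12}
Step 9: find(11) -> no change; set of 11 is {11}
Step 10: union(5, 8) -> merged; set of 5 now {5, 8}
Step 11: find(3) -> no change; set of 3 is {3}
Step 12: union(6, 5) -> merged; set of 6 now {2, 5, 6, 8, 9, 12}
Step 13: union(12, 10) -> merged; set of 12 now {2, 5, 6, 8, 9, 10, 12}
Step 14: find(1) -> no change; set of 1 is {1}
Step 15: union(4, 0) -> merged; set of 4 now {0, 4}
Step 16: find(8) -> no change; set of 8 is {2, 5, 6, 8, 9, 10, 12}
Step 17: union(9, 10) -> already same set; set of 9 now {2, 5, 6, 8, 9, 10, 12}
Step 18: find(9) -> no change; set of 9 is {2, 5, 6, 8, 9, 10, 12}
Step 19: union(6, 11) -> merged; set of 6 now {2, 5, 6, 8, 9, 10, 11, 12}
Step 20: union(10, 7) -> merged; set of 10 now {2, 5, 6, 7, 8, 9, 10, 11, 12}
Component of 7: {2, 5, 6, 7, 8, 9, 10, 11, 12}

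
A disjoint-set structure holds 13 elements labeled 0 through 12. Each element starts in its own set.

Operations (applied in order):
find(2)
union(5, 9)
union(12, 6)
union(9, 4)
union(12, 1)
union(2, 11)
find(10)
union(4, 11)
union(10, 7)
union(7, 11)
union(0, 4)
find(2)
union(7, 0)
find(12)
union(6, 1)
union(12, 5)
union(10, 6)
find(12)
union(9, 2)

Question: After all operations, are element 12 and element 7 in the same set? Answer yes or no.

Answer: yes

Derivation:
Step 1: find(2) -> no change; set of 2 is {2}
Step 2: union(5, 9) -> merged; set of 5 now {5, 9}
Step 3: union(12, 6) -> merged; set of 12 now {6, 12}
Step 4: union(9, 4) -> merged; set of 9 now {4, 5, 9}
Step 5: union(12, 1) -> merged; set of 12 now {1, 6, 12}
Step 6: union(2, 11) -> merged; set of 2 now {2, 11}
Step 7: find(10) -> no change; set of 10 is {10}
Step 8: union(4, 11) -> merged; set of 4 now {2, 4, 5, 9, 11}
Step 9: union(10, 7) -> merged; set of 10 now {7, 10}
Step 10: union(7, 11) -> merged; set of 7 now {2, 4, 5, 7, 9, 10, 11}
Step 11: union(0, 4) -> merged; set of 0 now {0, 2, 4, 5, 7, 9, 10, 11}
Step 12: find(2) -> no change; set of 2 is {0, 2, 4, 5, 7, 9, 10, 11}
Step 13: union(7, 0) -> already same set; set of 7 now {0, 2, 4, 5, 7, 9, 10, 11}
Step 14: find(12) -> no change; set of 12 is {1, 6, 12}
Step 15: union(6, 1) -> already same set; set of 6 now {1, 6, 12}
Step 16: union(12, 5) -> merged; set of 12 now {0, 1, 2, 4, 5, 6, 7, 9, 10, 11, 12}
Step 17: union(10, 6) -> already same set; set of 10 now {0, 1, 2, 4, 5, 6, 7, 9, 10, 11, 12}
Step 18: find(12) -> no change; set of 12 is {0, 1, 2, 4, 5, 6, 7, 9, 10, 11, 12}
Step 19: union(9, 2) -> already same set; set of 9 now {0, 1, 2, 4, 5, 6, 7, 9, 10, 11, 12}
Set of 12: {0, 1, 2, 4, 5, 6, 7, 9, 10, 11, 12}; 7 is a member.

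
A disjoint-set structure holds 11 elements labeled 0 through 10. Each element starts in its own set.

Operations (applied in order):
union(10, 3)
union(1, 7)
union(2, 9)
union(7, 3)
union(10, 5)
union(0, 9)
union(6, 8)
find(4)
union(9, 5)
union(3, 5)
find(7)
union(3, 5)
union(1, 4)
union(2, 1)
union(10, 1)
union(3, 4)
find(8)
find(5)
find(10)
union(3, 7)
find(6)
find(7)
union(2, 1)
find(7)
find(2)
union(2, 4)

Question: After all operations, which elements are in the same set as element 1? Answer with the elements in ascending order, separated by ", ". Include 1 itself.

Step 1: union(10, 3) -> merged; set of 10 now {3, 10}
Step 2: union(1, 7) -> merged; set of 1 now {1, 7}
Step 3: union(2, 9) -> merged; set of 2 now {2, 9}
Step 4: union(7, 3) -> merged; set of 7 now {1, 3, 7, 10}
Step 5: union(10, 5) -> merged; set of 10 now {1, 3, 5, 7, 10}
Step 6: union(0, 9) -> merged; set of 0 now {0, 2, 9}
Step 7: union(6, 8) -> merged; set of 6 now {6, 8}
Step 8: find(4) -> no change; set of 4 is {4}
Step 9: union(9, 5) -> merged; set of 9 now {0, 1, 2, 3, 5, 7, 9, 10}
Step 10: union(3, 5) -> already same set; set of 3 now {0, 1, 2, 3, 5, 7, 9, 10}
Step 11: find(7) -> no change; set of 7 is {0, 1, 2, 3, 5, 7, 9, 10}
Step 12: union(3, 5) -> already same set; set of 3 now {0, 1, 2, 3, 5, 7, 9, 10}
Step 13: union(1, 4) -> merged; set of 1 now {0, 1, 2, 3, 4, 5, 7, 9, 10}
Step 14: union(2, 1) -> already same set; set of 2 now {0, 1, 2, 3, 4, 5, 7, 9, 10}
Step 15: union(10, 1) -> already same set; set of 10 now {0, 1, 2, 3, 4, 5, 7, 9, 10}
Step 16: union(3, 4) -> already same set; set of 3 now {0, 1, 2, 3, 4, 5, 7, 9, 10}
Step 17: find(8) -> no change; set of 8 is {6, 8}
Step 18: find(5) -> no change; set of 5 is {0, 1, 2, 3, 4, 5, 7, 9, 10}
Step 19: find(10) -> no change; set of 10 is {0, 1, 2, 3, 4, 5, 7, 9, 10}
Step 20: union(3, 7) -> already same set; set of 3 now {0, 1, 2, 3, 4, 5, 7, 9, 10}
Step 21: find(6) -> no change; set of 6 is {6, 8}
Step 22: find(7) -> no change; set of 7 is {0, 1, 2, 3, 4, 5, 7, 9, 10}
Step 23: union(2, 1) -> already same set; set of 2 now {0, 1, 2, 3, 4, 5, 7, 9, 10}
Step 24: find(7) -> no change; set of 7 is {0, 1, 2, 3, 4, 5, 7, 9, 10}
Step 25: find(2) -> no change; set of 2 is {0, 1, 2, 3, 4, 5, 7, 9, 10}
Step 26: union(2, 4) -> already same set; set of 2 now {0, 1, 2, 3, 4, 5, 7, 9, 10}
Component of 1: {0, 1, 2, 3, 4, 5, 7, 9, 10}

Answer: 0, 1, 2, 3, 4, 5, 7, 9, 10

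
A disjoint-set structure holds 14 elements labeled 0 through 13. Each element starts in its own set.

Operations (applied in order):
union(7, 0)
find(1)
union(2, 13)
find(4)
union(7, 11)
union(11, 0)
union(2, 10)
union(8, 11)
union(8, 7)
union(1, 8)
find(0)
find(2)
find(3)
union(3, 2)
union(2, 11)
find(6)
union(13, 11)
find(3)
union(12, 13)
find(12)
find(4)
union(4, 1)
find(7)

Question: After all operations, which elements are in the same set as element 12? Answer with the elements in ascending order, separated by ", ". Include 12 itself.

Step 1: union(7, 0) -> merged; set of 7 now {0, 7}
Step 2: find(1) -> no change; set of 1 is {1}
Step 3: union(2, 13) -> merged; set of 2 now {2, 13}
Step 4: find(4) -> no change; set of 4 is {4}
Step 5: union(7, 11) -> merged; set of 7 now {0, 7, 11}
Step 6: union(11, 0) -> already same set; set of 11 now {0, 7, 11}
Step 7: union(2, 10) -> merged; set of 2 now {2, 10, 13}
Step 8: union(8, 11) -> merged; set of 8 now {0, 7, 8, 11}
Step 9: union(8, 7) -> already same set; set of 8 now {0, 7, 8, 11}
Step 10: union(1, 8) -> merged; set of 1 now {0, 1, 7, 8, 11}
Step 11: find(0) -> no change; set of 0 is {0, 1, 7, 8, 11}
Step 12: find(2) -> no change; set of 2 is {2, 10, 13}
Step 13: find(3) -> no change; set of 3 is {3}
Step 14: union(3, 2) -> merged; set of 3 now {2, 3, 10, 13}
Step 15: union(2, 11) -> merged; set of 2 now {0, 1, 2, 3, 7, 8, 10, 11, 13}
Step 16: find(6) -> no change; set of 6 is {6}
Step 17: union(13, 11) -> already same set; set of 13 now {0, 1, 2, 3, 7, 8, 10, 11, 13}
Step 18: find(3) -> no change; set of 3 is {0, 1, 2, 3, 7, 8, 10, 11, 13}
Step 19: union(12, 13) -> merged; set of 12 now {0, 1, 2, 3, 7, 8, 10, 11, 12, 13}
Step 20: find(12) -> no change; set of 12 is {0, 1, 2, 3, 7, 8, 10, 11, 12, 13}
Step 21: find(4) -> no change; set of 4 is {4}
Step 22: union(4, 1) -> merged; set of 4 now {0, 1, 2, 3, 4, 7, 8, 10, 11, 12, 13}
Step 23: find(7) -> no change; set of 7 is {0, 1, 2, 3, 4, 7, 8, 10, 11, 12, 13}
Component of 12: {0, 1, 2, 3, 4, 7, 8, 10, 11, 12, 13}

Answer: 0, 1, 2, 3, 4, 7, 8, 10, 11, 12, 13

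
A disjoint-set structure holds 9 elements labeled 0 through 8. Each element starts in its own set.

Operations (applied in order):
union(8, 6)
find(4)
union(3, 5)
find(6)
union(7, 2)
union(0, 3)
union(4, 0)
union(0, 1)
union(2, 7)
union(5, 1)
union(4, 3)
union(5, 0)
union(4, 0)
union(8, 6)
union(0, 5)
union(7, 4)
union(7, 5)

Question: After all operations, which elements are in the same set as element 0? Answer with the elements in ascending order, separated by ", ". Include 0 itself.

Answer: 0, 1, 2, 3, 4, 5, 7

Derivation:
Step 1: union(8, 6) -> merged; set of 8 now {6, 8}
Step 2: find(4) -> no change; set of 4 is {4}
Step 3: union(3, 5) -> merged; set of 3 now {3, 5}
Step 4: find(6) -> no change; set of 6 is {6, 8}
Step 5: union(7, 2) -> merged; set of 7 now {2, 7}
Step 6: union(0, 3) -> merged; set of 0 now {0, 3, 5}
Step 7: union(4, 0) -> merged; set of 4 now {0, 3, 4, 5}
Step 8: union(0, 1) -> merged; set of 0 now {0, 1, 3, 4, 5}
Step 9: union(2, 7) -> already same set; set of 2 now {2, 7}
Step 10: union(5, 1) -> already same set; set of 5 now {0, 1, 3, 4, 5}
Step 11: union(4, 3) -> already same set; set of 4 now {0, 1, 3, 4, 5}
Step 12: union(5, 0) -> already same set; set of 5 now {0, 1, 3, 4, 5}
Step 13: union(4, 0) -> already same set; set of 4 now {0, 1, 3, 4, 5}
Step 14: union(8, 6) -> already same set; set of 8 now {6, 8}
Step 15: union(0, 5) -> already same set; set of 0 now {0, 1, 3, 4, 5}
Step 16: union(7, 4) -> merged; set of 7 now {0, 1, 2, 3, 4, 5, 7}
Step 17: union(7, 5) -> already same set; set of 7 now {0, 1, 2, 3, 4, 5, 7}
Component of 0: {0, 1, 2, 3, 4, 5, 7}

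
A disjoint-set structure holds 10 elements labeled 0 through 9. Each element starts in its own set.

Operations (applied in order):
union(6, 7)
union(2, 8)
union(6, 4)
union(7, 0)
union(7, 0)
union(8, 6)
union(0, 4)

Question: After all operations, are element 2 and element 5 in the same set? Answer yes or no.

Step 1: union(6, 7) -> merged; set of 6 now {6, 7}
Step 2: union(2, 8) -> merged; set of 2 now {2, 8}
Step 3: union(6, 4) -> merged; set of 6 now {4, 6, 7}
Step 4: union(7, 0) -> merged; set of 7 now {0, 4, 6, 7}
Step 5: union(7, 0) -> already same set; set of 7 now {0, 4, 6, 7}
Step 6: union(8, 6) -> merged; set of 8 now {0, 2, 4, 6, 7, 8}
Step 7: union(0, 4) -> already same set; set of 0 now {0, 2, 4, 6, 7, 8}
Set of 2: {0, 2, 4, 6, 7, 8}; 5 is not a member.

Answer: no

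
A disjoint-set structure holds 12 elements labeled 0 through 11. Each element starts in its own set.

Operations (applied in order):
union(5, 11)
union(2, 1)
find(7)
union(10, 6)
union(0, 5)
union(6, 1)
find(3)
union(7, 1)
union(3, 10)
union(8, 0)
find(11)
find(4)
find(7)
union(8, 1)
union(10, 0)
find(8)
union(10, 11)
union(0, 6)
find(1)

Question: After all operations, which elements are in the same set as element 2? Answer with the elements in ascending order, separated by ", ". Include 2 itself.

Answer: 0, 1, 2, 3, 5, 6, 7, 8, 10, 11

Derivation:
Step 1: union(5, 11) -> merged; set of 5 now {5, 11}
Step 2: union(2, 1) -> merged; set of 2 now {1, 2}
Step 3: find(7) -> no change; set of 7 is {7}
Step 4: union(10, 6) -> merged; set of 10 now {6, 10}
Step 5: union(0, 5) -> merged; set of 0 now {0, 5, 11}
Step 6: union(6, 1) -> merged; set of 6 now {1, 2, 6, 10}
Step 7: find(3) -> no change; set of 3 is {3}
Step 8: union(7, 1) -> merged; set of 7 now {1, 2, 6, 7, 10}
Step 9: union(3, 10) -> merged; set of 3 now {1, 2, 3, 6, 7, 10}
Step 10: union(8, 0) -> merged; set of 8 now {0, 5, 8, 11}
Step 11: find(11) -> no change; set of 11 is {0, 5, 8, 11}
Step 12: find(4) -> no change; set of 4 is {4}
Step 13: find(7) -> no change; set of 7 is {1, 2, 3, 6, 7, 10}
Step 14: union(8, 1) -> merged; set of 8 now {0, 1, 2, 3, 5, 6, 7, 8, 10, 11}
Step 15: union(10, 0) -> already same set; set of 10 now {0, 1, 2, 3, 5, 6, 7, 8, 10, 11}
Step 16: find(8) -> no change; set of 8 is {0, 1, 2, 3, 5, 6, 7, 8, 10, 11}
Step 17: union(10, 11) -> already same set; set of 10 now {0, 1, 2, 3, 5, 6, 7, 8, 10, 11}
Step 18: union(0, 6) -> already same set; set of 0 now {0, 1, 2, 3, 5, 6, 7, 8, 10, 11}
Step 19: find(1) -> no change; set of 1 is {0, 1, 2, 3, 5, 6, 7, 8, 10, 11}
Component of 2: {0, 1, 2, 3, 5, 6, 7, 8, 10, 11}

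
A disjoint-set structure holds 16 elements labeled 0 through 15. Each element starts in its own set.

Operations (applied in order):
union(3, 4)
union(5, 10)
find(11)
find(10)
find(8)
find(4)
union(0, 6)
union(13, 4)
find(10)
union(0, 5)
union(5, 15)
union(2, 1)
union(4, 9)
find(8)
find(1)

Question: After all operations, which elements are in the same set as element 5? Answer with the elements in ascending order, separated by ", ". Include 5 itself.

Answer: 0, 5, 6, 10, 15

Derivation:
Step 1: union(3, 4) -> merged; set of 3 now {3, 4}
Step 2: union(5, 10) -> merged; set of 5 now {5, 10}
Step 3: find(11) -> no change; set of 11 is {11}
Step 4: find(10) -> no change; set of 10 is {5, 10}
Step 5: find(8) -> no change; set of 8 is {8}
Step 6: find(4) -> no change; set of 4 is {3, 4}
Step 7: union(0, 6) -> merged; set of 0 now {0, 6}
Step 8: union(13, 4) -> merged; set of 13 now {3, 4, 13}
Step 9: find(10) -> no change; set of 10 is {5, 10}
Step 10: union(0, 5) -> merged; set of 0 now {0, 5, 6, 10}
Step 11: union(5, 15) -> merged; set of 5 now {0, 5, 6, 10, 15}
Step 12: union(2, 1) -> merged; set of 2 now {1, 2}
Step 13: union(4, 9) -> merged; set of 4 now {3, 4, 9, 13}
Step 14: find(8) -> no change; set of 8 is {8}
Step 15: find(1) -> no change; set of 1 is {1, 2}
Component of 5: {0, 5, 6, 10, 15}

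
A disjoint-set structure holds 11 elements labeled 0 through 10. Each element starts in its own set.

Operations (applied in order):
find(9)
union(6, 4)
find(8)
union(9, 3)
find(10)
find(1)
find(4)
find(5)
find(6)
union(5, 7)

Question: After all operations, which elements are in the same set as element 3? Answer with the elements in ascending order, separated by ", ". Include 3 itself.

Answer: 3, 9

Derivation:
Step 1: find(9) -> no change; set of 9 is {9}
Step 2: union(6, 4) -> merged; set of 6 now {4, 6}
Step 3: find(8) -> no change; set of 8 is {8}
Step 4: union(9, 3) -> merged; set of 9 now {3, 9}
Step 5: find(10) -> no change; set of 10 is {10}
Step 6: find(1) -> no change; set of 1 is {1}
Step 7: find(4) -> no change; set of 4 is {4, 6}
Step 8: find(5) -> no change; set of 5 is {5}
Step 9: find(6) -> no change; set of 6 is {4, 6}
Step 10: union(5, 7) -> merged; set of 5 now {5, 7}
Component of 3: {3, 9}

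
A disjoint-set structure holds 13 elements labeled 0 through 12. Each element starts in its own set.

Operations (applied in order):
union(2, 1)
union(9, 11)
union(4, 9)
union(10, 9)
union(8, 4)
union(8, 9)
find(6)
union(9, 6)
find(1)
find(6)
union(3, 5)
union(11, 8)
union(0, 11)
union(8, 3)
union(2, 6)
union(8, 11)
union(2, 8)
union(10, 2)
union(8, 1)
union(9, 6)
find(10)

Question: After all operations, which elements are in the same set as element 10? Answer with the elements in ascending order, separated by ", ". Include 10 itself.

Step 1: union(2, 1) -> merged; set of 2 now {1, 2}
Step 2: union(9, 11) -> merged; set of 9 now {9, 11}
Step 3: union(4, 9) -> merged; set of 4 now {4, 9, 11}
Step 4: union(10, 9) -> merged; set of 10 now {4, 9, 10, 11}
Step 5: union(8, 4) -> merged; set of 8 now {4, 8, 9, 10, 11}
Step 6: union(8, 9) -> already same set; set of 8 now {4, 8, 9, 10, 11}
Step 7: find(6) -> no change; set of 6 is {6}
Step 8: union(9, 6) -> merged; set of 9 now {4, 6, 8, 9, 10, 11}
Step 9: find(1) -> no change; set of 1 is {1, 2}
Step 10: find(6) -> no change; set of 6 is {4, 6, 8, 9, 10, 11}
Step 11: union(3, 5) -> merged; set of 3 now {3, 5}
Step 12: union(11, 8) -> already same set; set of 11 now {4, 6, 8, 9, 10, 11}
Step 13: union(0, 11) -> merged; set of 0 now {0, 4, 6, 8, 9, 10, 11}
Step 14: union(8, 3) -> merged; set of 8 now {0, 3, 4, 5, 6, 8, 9, 10, 11}
Step 15: union(2, 6) -> merged; set of 2 now {0, 1, 2, 3, 4, 5, 6, 8, 9, 10, 11}
Step 16: union(8, 11) -> already same set; set of 8 now {0, 1, 2, 3, 4, 5, 6, 8, 9, 10, 11}
Step 17: union(2, 8) -> already same set; set of 2 now {0, 1, 2, 3, 4, 5, 6, 8, 9, 10, 11}
Step 18: union(10, 2) -> already same set; set of 10 now {0, 1, 2, 3, 4, 5, 6, 8, 9, 10, 11}
Step 19: union(8, 1) -> already same set; set of 8 now {0, 1, 2, 3, 4, 5, 6, 8, 9, 10, 11}
Step 20: union(9, 6) -> already same set; set of 9 now {0, 1, 2, 3, 4, 5, 6, 8, 9, 10, 11}
Step 21: find(10) -> no change; set of 10 is {0, 1, 2, 3, 4, 5, 6, 8, 9, 10, 11}
Component of 10: {0, 1, 2, 3, 4, 5, 6, 8, 9, 10, 11}

Answer: 0, 1, 2, 3, 4, 5, 6, 8, 9, 10, 11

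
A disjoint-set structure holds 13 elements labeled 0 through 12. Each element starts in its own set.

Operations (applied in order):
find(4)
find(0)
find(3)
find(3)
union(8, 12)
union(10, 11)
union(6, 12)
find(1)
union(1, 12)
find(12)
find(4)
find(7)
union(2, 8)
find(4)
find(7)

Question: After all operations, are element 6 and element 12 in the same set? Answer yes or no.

Answer: yes

Derivation:
Step 1: find(4) -> no change; set of 4 is {4}
Step 2: find(0) -> no change; set of 0 is {0}
Step 3: find(3) -> no change; set of 3 is {3}
Step 4: find(3) -> no change; set of 3 is {3}
Step 5: union(8, 12) -> merged; set of 8 now {8, 12}
Step 6: union(10, 11) -> merged; set of 10 now {10, 11}
Step 7: union(6, 12) -> merged; set of 6 now {6, 8, 12}
Step 8: find(1) -> no change; set of 1 is {1}
Step 9: union(1, 12) -> merged; set of 1 now {1, 6, 8, 12}
Step 10: find(12) -> no change; set of 12 is {1, 6, 8, 12}
Step 11: find(4) -> no change; set of 4 is {4}
Step 12: find(7) -> no change; set of 7 is {7}
Step 13: union(2, 8) -> merged; set of 2 now {1, 2, 6, 8, 12}
Step 14: find(4) -> no change; set of 4 is {4}
Step 15: find(7) -> no change; set of 7 is {7}
Set of 6: {1, 2, 6, 8, 12}; 12 is a member.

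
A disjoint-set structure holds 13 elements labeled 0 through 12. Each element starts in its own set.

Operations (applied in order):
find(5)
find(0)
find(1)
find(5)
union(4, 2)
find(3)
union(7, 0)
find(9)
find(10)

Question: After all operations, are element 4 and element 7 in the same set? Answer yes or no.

Answer: no

Derivation:
Step 1: find(5) -> no change; set of 5 is {5}
Step 2: find(0) -> no change; set of 0 is {0}
Step 3: find(1) -> no change; set of 1 is {1}
Step 4: find(5) -> no change; set of 5 is {5}
Step 5: union(4, 2) -> merged; set of 4 now {2, 4}
Step 6: find(3) -> no change; set of 3 is {3}
Step 7: union(7, 0) -> merged; set of 7 now {0, 7}
Step 8: find(9) -> no change; set of 9 is {9}
Step 9: find(10) -> no change; set of 10 is {10}
Set of 4: {2, 4}; 7 is not a member.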